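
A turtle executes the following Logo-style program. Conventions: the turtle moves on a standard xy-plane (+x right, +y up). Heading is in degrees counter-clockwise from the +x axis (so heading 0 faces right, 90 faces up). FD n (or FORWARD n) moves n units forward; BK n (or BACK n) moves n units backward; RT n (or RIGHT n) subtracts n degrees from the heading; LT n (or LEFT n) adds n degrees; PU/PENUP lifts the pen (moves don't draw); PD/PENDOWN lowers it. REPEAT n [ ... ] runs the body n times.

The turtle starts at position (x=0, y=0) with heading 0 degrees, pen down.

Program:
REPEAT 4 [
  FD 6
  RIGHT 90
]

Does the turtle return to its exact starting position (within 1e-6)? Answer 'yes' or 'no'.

Executing turtle program step by step:
Start: pos=(0,0), heading=0, pen down
REPEAT 4 [
  -- iteration 1/4 --
  FD 6: (0,0) -> (6,0) [heading=0, draw]
  RT 90: heading 0 -> 270
  -- iteration 2/4 --
  FD 6: (6,0) -> (6,-6) [heading=270, draw]
  RT 90: heading 270 -> 180
  -- iteration 3/4 --
  FD 6: (6,-6) -> (0,-6) [heading=180, draw]
  RT 90: heading 180 -> 90
  -- iteration 4/4 --
  FD 6: (0,-6) -> (0,0) [heading=90, draw]
  RT 90: heading 90 -> 0
]
Final: pos=(0,0), heading=0, 4 segment(s) drawn

Start position: (0, 0)
Final position: (0, 0)
Distance = 0; < 1e-6 -> CLOSED

Answer: yes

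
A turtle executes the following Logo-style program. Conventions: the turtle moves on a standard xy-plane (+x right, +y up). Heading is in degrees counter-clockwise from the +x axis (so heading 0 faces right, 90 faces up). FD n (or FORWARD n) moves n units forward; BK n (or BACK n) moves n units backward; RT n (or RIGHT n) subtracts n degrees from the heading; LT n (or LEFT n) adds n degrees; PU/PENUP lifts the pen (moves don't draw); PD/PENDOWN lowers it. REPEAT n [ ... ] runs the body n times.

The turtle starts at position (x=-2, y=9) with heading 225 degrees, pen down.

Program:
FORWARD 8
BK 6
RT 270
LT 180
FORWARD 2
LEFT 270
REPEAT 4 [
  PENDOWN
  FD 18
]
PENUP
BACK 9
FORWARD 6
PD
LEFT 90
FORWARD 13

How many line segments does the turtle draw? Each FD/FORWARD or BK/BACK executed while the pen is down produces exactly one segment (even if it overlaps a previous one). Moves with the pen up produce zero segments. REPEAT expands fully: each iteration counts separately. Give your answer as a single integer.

Answer: 8

Derivation:
Executing turtle program step by step:
Start: pos=(-2,9), heading=225, pen down
FD 8: (-2,9) -> (-7.657,3.343) [heading=225, draw]
BK 6: (-7.657,3.343) -> (-3.414,7.586) [heading=225, draw]
RT 270: heading 225 -> 315
LT 180: heading 315 -> 135
FD 2: (-3.414,7.586) -> (-4.828,9) [heading=135, draw]
LT 270: heading 135 -> 45
REPEAT 4 [
  -- iteration 1/4 --
  PD: pen down
  FD 18: (-4.828,9) -> (7.899,21.728) [heading=45, draw]
  -- iteration 2/4 --
  PD: pen down
  FD 18: (7.899,21.728) -> (20.627,34.456) [heading=45, draw]
  -- iteration 3/4 --
  PD: pen down
  FD 18: (20.627,34.456) -> (33.355,47.184) [heading=45, draw]
  -- iteration 4/4 --
  PD: pen down
  FD 18: (33.355,47.184) -> (46.083,59.912) [heading=45, draw]
]
PU: pen up
BK 9: (46.083,59.912) -> (39.719,53.548) [heading=45, move]
FD 6: (39.719,53.548) -> (43.962,57.79) [heading=45, move]
PD: pen down
LT 90: heading 45 -> 135
FD 13: (43.962,57.79) -> (34.77,66.983) [heading=135, draw]
Final: pos=(34.77,66.983), heading=135, 8 segment(s) drawn
Segments drawn: 8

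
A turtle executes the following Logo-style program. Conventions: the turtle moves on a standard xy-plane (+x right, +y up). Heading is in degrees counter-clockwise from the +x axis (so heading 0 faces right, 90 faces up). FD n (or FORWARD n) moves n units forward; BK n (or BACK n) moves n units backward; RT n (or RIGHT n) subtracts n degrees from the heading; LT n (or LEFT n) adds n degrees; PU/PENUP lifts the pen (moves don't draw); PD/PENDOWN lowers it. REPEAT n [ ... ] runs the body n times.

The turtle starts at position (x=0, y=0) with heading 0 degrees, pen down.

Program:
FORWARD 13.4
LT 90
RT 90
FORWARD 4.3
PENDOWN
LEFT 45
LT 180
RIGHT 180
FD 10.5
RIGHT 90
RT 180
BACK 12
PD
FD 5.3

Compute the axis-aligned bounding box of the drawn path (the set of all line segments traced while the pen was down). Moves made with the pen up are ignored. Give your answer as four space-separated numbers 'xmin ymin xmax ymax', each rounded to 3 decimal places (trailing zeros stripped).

Executing turtle program step by step:
Start: pos=(0,0), heading=0, pen down
FD 13.4: (0,0) -> (13.4,0) [heading=0, draw]
LT 90: heading 0 -> 90
RT 90: heading 90 -> 0
FD 4.3: (13.4,0) -> (17.7,0) [heading=0, draw]
PD: pen down
LT 45: heading 0 -> 45
LT 180: heading 45 -> 225
RT 180: heading 225 -> 45
FD 10.5: (17.7,0) -> (25.125,7.425) [heading=45, draw]
RT 90: heading 45 -> 315
RT 180: heading 315 -> 135
BK 12: (25.125,7.425) -> (33.61,-1.061) [heading=135, draw]
PD: pen down
FD 5.3: (33.61,-1.061) -> (29.862,2.687) [heading=135, draw]
Final: pos=(29.862,2.687), heading=135, 5 segment(s) drawn

Segment endpoints: x in {0, 13.4, 17.7, 25.125, 29.862, 33.61}, y in {-1.061, 0, 2.687, 7.425}
xmin=0, ymin=-1.061, xmax=33.61, ymax=7.425

Answer: 0 -1.061 33.61 7.425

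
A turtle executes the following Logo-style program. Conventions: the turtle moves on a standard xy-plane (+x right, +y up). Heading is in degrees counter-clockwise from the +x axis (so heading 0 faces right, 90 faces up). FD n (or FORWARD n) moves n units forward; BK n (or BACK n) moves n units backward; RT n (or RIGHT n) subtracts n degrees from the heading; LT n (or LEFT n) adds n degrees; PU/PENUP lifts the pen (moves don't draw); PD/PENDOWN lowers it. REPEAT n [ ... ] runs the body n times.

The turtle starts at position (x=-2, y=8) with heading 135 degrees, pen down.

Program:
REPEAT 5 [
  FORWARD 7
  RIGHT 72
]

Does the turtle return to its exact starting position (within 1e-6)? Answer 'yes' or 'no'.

Answer: yes

Derivation:
Executing turtle program step by step:
Start: pos=(-2,8), heading=135, pen down
REPEAT 5 [
  -- iteration 1/5 --
  FD 7: (-2,8) -> (-6.95,12.95) [heading=135, draw]
  RT 72: heading 135 -> 63
  -- iteration 2/5 --
  FD 7: (-6.95,12.95) -> (-3.772,19.187) [heading=63, draw]
  RT 72: heading 63 -> 351
  -- iteration 3/5 --
  FD 7: (-3.772,19.187) -> (3.142,18.092) [heading=351, draw]
  RT 72: heading 351 -> 279
  -- iteration 4/5 --
  FD 7: (3.142,18.092) -> (4.237,11.178) [heading=279, draw]
  RT 72: heading 279 -> 207
  -- iteration 5/5 --
  FD 7: (4.237,11.178) -> (-2,8) [heading=207, draw]
  RT 72: heading 207 -> 135
]
Final: pos=(-2,8), heading=135, 5 segment(s) drawn

Start position: (-2, 8)
Final position: (-2, 8)
Distance = 0; < 1e-6 -> CLOSED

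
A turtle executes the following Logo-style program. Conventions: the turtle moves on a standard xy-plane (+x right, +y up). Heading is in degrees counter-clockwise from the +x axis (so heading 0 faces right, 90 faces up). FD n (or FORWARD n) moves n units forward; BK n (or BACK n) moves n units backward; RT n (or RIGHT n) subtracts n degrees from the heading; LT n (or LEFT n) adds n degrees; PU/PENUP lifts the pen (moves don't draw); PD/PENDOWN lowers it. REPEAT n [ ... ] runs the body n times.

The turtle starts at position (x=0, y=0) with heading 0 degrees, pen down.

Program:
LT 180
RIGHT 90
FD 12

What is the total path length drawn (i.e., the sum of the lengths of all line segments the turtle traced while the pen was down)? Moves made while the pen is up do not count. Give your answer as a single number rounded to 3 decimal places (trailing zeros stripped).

Answer: 12

Derivation:
Executing turtle program step by step:
Start: pos=(0,0), heading=0, pen down
LT 180: heading 0 -> 180
RT 90: heading 180 -> 90
FD 12: (0,0) -> (0,12) [heading=90, draw]
Final: pos=(0,12), heading=90, 1 segment(s) drawn

Segment lengths:
  seg 1: (0,0) -> (0,12), length = 12
Total = 12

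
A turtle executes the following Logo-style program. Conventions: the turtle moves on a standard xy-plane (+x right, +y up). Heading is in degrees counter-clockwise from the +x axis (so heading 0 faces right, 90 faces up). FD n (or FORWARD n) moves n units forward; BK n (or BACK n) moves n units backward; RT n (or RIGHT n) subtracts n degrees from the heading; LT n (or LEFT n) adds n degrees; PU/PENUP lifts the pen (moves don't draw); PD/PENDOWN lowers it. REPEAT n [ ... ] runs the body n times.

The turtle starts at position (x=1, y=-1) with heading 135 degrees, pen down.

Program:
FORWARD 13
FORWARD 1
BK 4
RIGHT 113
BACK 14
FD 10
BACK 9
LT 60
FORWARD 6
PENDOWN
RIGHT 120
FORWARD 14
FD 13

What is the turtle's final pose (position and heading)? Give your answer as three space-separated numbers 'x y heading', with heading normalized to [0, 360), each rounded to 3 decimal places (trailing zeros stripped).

Answer: 3.987 -9.48 322

Derivation:
Executing turtle program step by step:
Start: pos=(1,-1), heading=135, pen down
FD 13: (1,-1) -> (-8.192,8.192) [heading=135, draw]
FD 1: (-8.192,8.192) -> (-8.899,8.899) [heading=135, draw]
BK 4: (-8.899,8.899) -> (-6.071,6.071) [heading=135, draw]
RT 113: heading 135 -> 22
BK 14: (-6.071,6.071) -> (-19.052,0.827) [heading=22, draw]
FD 10: (-19.052,0.827) -> (-9.78,4.573) [heading=22, draw]
BK 9: (-9.78,4.573) -> (-18.124,1.201) [heading=22, draw]
LT 60: heading 22 -> 82
FD 6: (-18.124,1.201) -> (-17.289,7.143) [heading=82, draw]
PD: pen down
RT 120: heading 82 -> 322
FD 14: (-17.289,7.143) -> (-6.257,-1.476) [heading=322, draw]
FD 13: (-6.257,-1.476) -> (3.987,-9.48) [heading=322, draw]
Final: pos=(3.987,-9.48), heading=322, 9 segment(s) drawn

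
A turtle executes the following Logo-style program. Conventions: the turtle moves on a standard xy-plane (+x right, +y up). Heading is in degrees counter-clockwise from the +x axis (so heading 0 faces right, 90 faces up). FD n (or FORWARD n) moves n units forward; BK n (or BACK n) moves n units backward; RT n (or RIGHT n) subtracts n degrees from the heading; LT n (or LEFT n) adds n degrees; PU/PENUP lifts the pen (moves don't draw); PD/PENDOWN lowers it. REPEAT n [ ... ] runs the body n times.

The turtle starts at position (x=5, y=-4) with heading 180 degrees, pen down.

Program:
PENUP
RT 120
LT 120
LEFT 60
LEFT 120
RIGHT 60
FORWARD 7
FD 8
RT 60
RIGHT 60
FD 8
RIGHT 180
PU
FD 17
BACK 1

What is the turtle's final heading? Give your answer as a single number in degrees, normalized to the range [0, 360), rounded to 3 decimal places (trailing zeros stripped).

Executing turtle program step by step:
Start: pos=(5,-4), heading=180, pen down
PU: pen up
RT 120: heading 180 -> 60
LT 120: heading 60 -> 180
LT 60: heading 180 -> 240
LT 120: heading 240 -> 0
RT 60: heading 0 -> 300
FD 7: (5,-4) -> (8.5,-10.062) [heading=300, move]
FD 8: (8.5,-10.062) -> (12.5,-16.99) [heading=300, move]
RT 60: heading 300 -> 240
RT 60: heading 240 -> 180
FD 8: (12.5,-16.99) -> (4.5,-16.99) [heading=180, move]
RT 180: heading 180 -> 0
PU: pen up
FD 17: (4.5,-16.99) -> (21.5,-16.99) [heading=0, move]
BK 1: (21.5,-16.99) -> (20.5,-16.99) [heading=0, move]
Final: pos=(20.5,-16.99), heading=0, 0 segment(s) drawn

Answer: 0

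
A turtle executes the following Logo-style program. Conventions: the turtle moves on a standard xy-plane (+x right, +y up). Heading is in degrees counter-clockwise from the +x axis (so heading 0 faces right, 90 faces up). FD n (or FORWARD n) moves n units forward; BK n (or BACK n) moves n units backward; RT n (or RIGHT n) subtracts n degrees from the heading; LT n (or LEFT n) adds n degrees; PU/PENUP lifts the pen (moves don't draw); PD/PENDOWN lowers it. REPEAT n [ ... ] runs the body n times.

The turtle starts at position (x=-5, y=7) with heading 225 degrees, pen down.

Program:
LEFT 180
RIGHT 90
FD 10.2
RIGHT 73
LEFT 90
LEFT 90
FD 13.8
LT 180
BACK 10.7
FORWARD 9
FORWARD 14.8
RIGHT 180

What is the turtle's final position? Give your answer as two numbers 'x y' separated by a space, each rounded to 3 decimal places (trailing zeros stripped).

Executing turtle program step by step:
Start: pos=(-5,7), heading=225, pen down
LT 180: heading 225 -> 45
RT 90: heading 45 -> 315
FD 10.2: (-5,7) -> (2.212,-0.212) [heading=315, draw]
RT 73: heading 315 -> 242
LT 90: heading 242 -> 332
LT 90: heading 332 -> 62
FD 13.8: (2.212,-0.212) -> (8.691,11.972) [heading=62, draw]
LT 180: heading 62 -> 242
BK 10.7: (8.691,11.972) -> (13.715,21.42) [heading=242, draw]
FD 9: (13.715,21.42) -> (9.489,13.473) [heading=242, draw]
FD 14.8: (9.489,13.473) -> (2.541,0.406) [heading=242, draw]
RT 180: heading 242 -> 62
Final: pos=(2.541,0.406), heading=62, 5 segment(s) drawn

Answer: 2.541 0.406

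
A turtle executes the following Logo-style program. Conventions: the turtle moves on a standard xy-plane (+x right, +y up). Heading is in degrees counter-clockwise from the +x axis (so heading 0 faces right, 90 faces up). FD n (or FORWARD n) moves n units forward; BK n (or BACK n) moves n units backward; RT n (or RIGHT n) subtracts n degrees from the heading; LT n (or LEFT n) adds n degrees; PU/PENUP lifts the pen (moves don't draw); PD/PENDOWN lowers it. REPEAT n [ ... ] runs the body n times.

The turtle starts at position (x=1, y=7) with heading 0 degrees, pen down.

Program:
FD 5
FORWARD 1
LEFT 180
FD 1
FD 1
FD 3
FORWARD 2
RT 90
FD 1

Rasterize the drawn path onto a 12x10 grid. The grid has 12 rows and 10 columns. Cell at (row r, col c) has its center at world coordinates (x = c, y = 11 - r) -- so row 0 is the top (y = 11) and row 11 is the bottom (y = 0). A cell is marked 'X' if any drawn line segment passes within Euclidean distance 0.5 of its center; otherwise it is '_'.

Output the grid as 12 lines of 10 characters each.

Segment 0: (1,7) -> (6,7)
Segment 1: (6,7) -> (7,7)
Segment 2: (7,7) -> (6,7)
Segment 3: (6,7) -> (5,7)
Segment 4: (5,7) -> (2,7)
Segment 5: (2,7) -> (0,7)
Segment 6: (0,7) -> (0,8)

Answer: __________
__________
__________
X_________
XXXXXXXX__
__________
__________
__________
__________
__________
__________
__________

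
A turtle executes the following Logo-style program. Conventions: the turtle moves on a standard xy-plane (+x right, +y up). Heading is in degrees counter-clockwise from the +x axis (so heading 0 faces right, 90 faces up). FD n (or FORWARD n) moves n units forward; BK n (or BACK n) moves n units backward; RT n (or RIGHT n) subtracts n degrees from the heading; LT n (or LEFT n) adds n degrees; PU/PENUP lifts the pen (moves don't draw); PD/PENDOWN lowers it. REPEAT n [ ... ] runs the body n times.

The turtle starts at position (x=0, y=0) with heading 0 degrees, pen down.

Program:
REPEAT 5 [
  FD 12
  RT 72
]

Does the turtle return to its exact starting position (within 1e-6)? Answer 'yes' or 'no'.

Executing turtle program step by step:
Start: pos=(0,0), heading=0, pen down
REPEAT 5 [
  -- iteration 1/5 --
  FD 12: (0,0) -> (12,0) [heading=0, draw]
  RT 72: heading 0 -> 288
  -- iteration 2/5 --
  FD 12: (12,0) -> (15.708,-11.413) [heading=288, draw]
  RT 72: heading 288 -> 216
  -- iteration 3/5 --
  FD 12: (15.708,-11.413) -> (6,-18.466) [heading=216, draw]
  RT 72: heading 216 -> 144
  -- iteration 4/5 --
  FD 12: (6,-18.466) -> (-3.708,-11.413) [heading=144, draw]
  RT 72: heading 144 -> 72
  -- iteration 5/5 --
  FD 12: (-3.708,-11.413) -> (0,0) [heading=72, draw]
  RT 72: heading 72 -> 0
]
Final: pos=(0,0), heading=0, 5 segment(s) drawn

Start position: (0, 0)
Final position: (0, 0)
Distance = 0; < 1e-6 -> CLOSED

Answer: yes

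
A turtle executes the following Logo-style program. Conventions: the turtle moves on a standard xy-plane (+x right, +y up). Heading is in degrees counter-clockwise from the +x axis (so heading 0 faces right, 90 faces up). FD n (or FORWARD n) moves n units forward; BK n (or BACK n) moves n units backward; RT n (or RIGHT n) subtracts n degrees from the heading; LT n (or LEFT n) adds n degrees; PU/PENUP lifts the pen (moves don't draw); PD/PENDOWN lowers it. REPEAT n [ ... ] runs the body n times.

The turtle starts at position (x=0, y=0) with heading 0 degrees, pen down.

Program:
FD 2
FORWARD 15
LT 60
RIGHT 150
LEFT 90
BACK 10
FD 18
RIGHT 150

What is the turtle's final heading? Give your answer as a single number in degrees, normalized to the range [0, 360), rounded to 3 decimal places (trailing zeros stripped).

Executing turtle program step by step:
Start: pos=(0,0), heading=0, pen down
FD 2: (0,0) -> (2,0) [heading=0, draw]
FD 15: (2,0) -> (17,0) [heading=0, draw]
LT 60: heading 0 -> 60
RT 150: heading 60 -> 270
LT 90: heading 270 -> 0
BK 10: (17,0) -> (7,0) [heading=0, draw]
FD 18: (7,0) -> (25,0) [heading=0, draw]
RT 150: heading 0 -> 210
Final: pos=(25,0), heading=210, 4 segment(s) drawn

Answer: 210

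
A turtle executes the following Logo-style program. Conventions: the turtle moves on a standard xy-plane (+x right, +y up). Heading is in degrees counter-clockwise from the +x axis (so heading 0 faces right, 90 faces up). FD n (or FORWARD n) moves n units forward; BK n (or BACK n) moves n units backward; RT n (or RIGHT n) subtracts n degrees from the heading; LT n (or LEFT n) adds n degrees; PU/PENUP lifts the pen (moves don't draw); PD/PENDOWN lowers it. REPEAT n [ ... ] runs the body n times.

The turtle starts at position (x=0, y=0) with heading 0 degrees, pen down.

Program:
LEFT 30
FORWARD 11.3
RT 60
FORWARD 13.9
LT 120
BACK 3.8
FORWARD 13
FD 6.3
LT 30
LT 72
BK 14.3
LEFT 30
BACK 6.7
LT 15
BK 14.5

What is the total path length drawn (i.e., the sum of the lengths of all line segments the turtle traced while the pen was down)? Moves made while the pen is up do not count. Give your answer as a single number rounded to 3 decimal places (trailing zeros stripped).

Executing turtle program step by step:
Start: pos=(0,0), heading=0, pen down
LT 30: heading 0 -> 30
FD 11.3: (0,0) -> (9.786,5.65) [heading=30, draw]
RT 60: heading 30 -> 330
FD 13.9: (9.786,5.65) -> (21.824,-1.3) [heading=330, draw]
LT 120: heading 330 -> 90
BK 3.8: (21.824,-1.3) -> (21.824,-5.1) [heading=90, draw]
FD 13: (21.824,-5.1) -> (21.824,7.9) [heading=90, draw]
FD 6.3: (21.824,7.9) -> (21.824,14.2) [heading=90, draw]
LT 30: heading 90 -> 120
LT 72: heading 120 -> 192
BK 14.3: (21.824,14.2) -> (35.811,17.173) [heading=192, draw]
LT 30: heading 192 -> 222
BK 6.7: (35.811,17.173) -> (40.79,21.656) [heading=222, draw]
LT 15: heading 222 -> 237
BK 14.5: (40.79,21.656) -> (48.688,33.817) [heading=237, draw]
Final: pos=(48.688,33.817), heading=237, 8 segment(s) drawn

Segment lengths:
  seg 1: (0,0) -> (9.786,5.65), length = 11.3
  seg 2: (9.786,5.65) -> (21.824,-1.3), length = 13.9
  seg 3: (21.824,-1.3) -> (21.824,-5.1), length = 3.8
  seg 4: (21.824,-5.1) -> (21.824,7.9), length = 13
  seg 5: (21.824,7.9) -> (21.824,14.2), length = 6.3
  seg 6: (21.824,14.2) -> (35.811,17.173), length = 14.3
  seg 7: (35.811,17.173) -> (40.79,21.656), length = 6.7
  seg 8: (40.79,21.656) -> (48.688,33.817), length = 14.5
Total = 83.8

Answer: 83.8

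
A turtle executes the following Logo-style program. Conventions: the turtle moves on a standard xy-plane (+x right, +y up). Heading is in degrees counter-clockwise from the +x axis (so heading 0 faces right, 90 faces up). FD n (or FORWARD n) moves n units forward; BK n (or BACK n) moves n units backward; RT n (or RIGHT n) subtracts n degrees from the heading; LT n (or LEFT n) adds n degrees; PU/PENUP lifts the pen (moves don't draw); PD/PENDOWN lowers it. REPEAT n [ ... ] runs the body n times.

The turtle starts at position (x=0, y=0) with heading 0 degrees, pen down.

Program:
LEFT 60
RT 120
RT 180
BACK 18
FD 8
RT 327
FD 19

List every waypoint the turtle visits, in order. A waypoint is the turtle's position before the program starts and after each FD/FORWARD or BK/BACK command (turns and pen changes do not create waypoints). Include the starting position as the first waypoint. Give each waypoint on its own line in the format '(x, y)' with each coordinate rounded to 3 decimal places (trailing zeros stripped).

Executing turtle program step by step:
Start: pos=(0,0), heading=0, pen down
LT 60: heading 0 -> 60
RT 120: heading 60 -> 300
RT 180: heading 300 -> 120
BK 18: (0,0) -> (9,-15.588) [heading=120, draw]
FD 8: (9,-15.588) -> (5,-8.66) [heading=120, draw]
RT 327: heading 120 -> 153
FD 19: (5,-8.66) -> (-11.929,-0.034) [heading=153, draw]
Final: pos=(-11.929,-0.034), heading=153, 3 segment(s) drawn
Waypoints (4 total):
(0, 0)
(9, -15.588)
(5, -8.66)
(-11.929, -0.034)

Answer: (0, 0)
(9, -15.588)
(5, -8.66)
(-11.929, -0.034)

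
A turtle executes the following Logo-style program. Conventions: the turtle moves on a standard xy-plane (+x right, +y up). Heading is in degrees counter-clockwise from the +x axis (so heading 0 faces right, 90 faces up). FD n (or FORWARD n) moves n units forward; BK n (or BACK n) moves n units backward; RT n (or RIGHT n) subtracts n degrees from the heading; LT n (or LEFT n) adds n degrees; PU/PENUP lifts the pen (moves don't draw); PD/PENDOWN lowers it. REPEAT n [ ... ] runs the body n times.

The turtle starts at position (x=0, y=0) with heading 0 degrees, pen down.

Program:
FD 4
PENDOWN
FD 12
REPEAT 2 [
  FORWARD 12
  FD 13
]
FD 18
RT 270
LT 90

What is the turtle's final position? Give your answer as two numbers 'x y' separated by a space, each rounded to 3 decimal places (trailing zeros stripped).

Answer: 84 0

Derivation:
Executing turtle program step by step:
Start: pos=(0,0), heading=0, pen down
FD 4: (0,0) -> (4,0) [heading=0, draw]
PD: pen down
FD 12: (4,0) -> (16,0) [heading=0, draw]
REPEAT 2 [
  -- iteration 1/2 --
  FD 12: (16,0) -> (28,0) [heading=0, draw]
  FD 13: (28,0) -> (41,0) [heading=0, draw]
  -- iteration 2/2 --
  FD 12: (41,0) -> (53,0) [heading=0, draw]
  FD 13: (53,0) -> (66,0) [heading=0, draw]
]
FD 18: (66,0) -> (84,0) [heading=0, draw]
RT 270: heading 0 -> 90
LT 90: heading 90 -> 180
Final: pos=(84,0), heading=180, 7 segment(s) drawn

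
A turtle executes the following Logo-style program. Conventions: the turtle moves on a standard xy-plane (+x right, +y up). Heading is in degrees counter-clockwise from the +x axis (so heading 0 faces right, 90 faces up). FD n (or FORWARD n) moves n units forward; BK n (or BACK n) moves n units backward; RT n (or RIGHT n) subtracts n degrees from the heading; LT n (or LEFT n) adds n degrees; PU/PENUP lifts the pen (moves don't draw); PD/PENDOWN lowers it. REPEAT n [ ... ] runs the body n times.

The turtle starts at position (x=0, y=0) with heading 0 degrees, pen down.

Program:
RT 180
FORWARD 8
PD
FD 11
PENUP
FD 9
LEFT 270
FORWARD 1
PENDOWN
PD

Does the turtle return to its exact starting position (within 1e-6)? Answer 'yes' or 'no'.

Executing turtle program step by step:
Start: pos=(0,0), heading=0, pen down
RT 180: heading 0 -> 180
FD 8: (0,0) -> (-8,0) [heading=180, draw]
PD: pen down
FD 11: (-8,0) -> (-19,0) [heading=180, draw]
PU: pen up
FD 9: (-19,0) -> (-28,0) [heading=180, move]
LT 270: heading 180 -> 90
FD 1: (-28,0) -> (-28,1) [heading=90, move]
PD: pen down
PD: pen down
Final: pos=(-28,1), heading=90, 2 segment(s) drawn

Start position: (0, 0)
Final position: (-28, 1)
Distance = 28.018; >= 1e-6 -> NOT closed

Answer: no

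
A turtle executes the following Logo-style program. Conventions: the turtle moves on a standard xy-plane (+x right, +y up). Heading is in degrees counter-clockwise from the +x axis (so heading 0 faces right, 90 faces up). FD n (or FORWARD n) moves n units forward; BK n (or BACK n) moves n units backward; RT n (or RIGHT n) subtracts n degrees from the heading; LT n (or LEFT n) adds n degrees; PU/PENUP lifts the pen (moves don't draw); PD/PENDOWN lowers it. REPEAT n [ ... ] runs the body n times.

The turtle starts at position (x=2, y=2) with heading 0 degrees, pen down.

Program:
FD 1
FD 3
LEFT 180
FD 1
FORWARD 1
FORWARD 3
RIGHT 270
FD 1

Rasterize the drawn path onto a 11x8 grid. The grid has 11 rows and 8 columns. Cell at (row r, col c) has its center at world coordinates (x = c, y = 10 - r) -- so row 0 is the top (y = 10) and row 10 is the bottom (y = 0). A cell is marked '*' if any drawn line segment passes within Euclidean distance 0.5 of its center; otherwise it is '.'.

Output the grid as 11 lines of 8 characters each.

Answer: ........
........
........
........
........
........
........
........
.******.
.*......
........

Derivation:
Segment 0: (2,2) -> (3,2)
Segment 1: (3,2) -> (6,2)
Segment 2: (6,2) -> (5,2)
Segment 3: (5,2) -> (4,2)
Segment 4: (4,2) -> (1,2)
Segment 5: (1,2) -> (1,1)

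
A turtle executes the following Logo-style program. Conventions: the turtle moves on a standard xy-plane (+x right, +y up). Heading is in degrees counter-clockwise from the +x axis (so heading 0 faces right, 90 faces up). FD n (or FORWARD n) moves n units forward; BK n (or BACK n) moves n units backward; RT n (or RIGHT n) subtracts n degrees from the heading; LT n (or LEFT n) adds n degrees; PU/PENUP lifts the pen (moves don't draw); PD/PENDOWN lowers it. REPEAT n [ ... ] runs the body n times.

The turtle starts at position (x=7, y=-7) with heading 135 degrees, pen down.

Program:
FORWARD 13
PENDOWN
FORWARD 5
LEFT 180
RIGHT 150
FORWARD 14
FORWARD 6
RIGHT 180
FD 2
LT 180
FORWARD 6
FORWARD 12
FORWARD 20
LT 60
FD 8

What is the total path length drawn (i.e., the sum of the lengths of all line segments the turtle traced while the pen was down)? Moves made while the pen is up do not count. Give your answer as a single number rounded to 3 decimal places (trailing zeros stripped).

Answer: 86

Derivation:
Executing turtle program step by step:
Start: pos=(7,-7), heading=135, pen down
FD 13: (7,-7) -> (-2.192,2.192) [heading=135, draw]
PD: pen down
FD 5: (-2.192,2.192) -> (-5.728,5.728) [heading=135, draw]
LT 180: heading 135 -> 315
RT 150: heading 315 -> 165
FD 14: (-5.728,5.728) -> (-19.251,9.351) [heading=165, draw]
FD 6: (-19.251,9.351) -> (-25.046,10.904) [heading=165, draw]
RT 180: heading 165 -> 345
FD 2: (-25.046,10.904) -> (-23.115,10.387) [heading=345, draw]
LT 180: heading 345 -> 165
FD 6: (-23.115,10.387) -> (-28.91,11.94) [heading=165, draw]
FD 12: (-28.91,11.94) -> (-40.501,15.045) [heading=165, draw]
FD 20: (-40.501,15.045) -> (-59.82,20.222) [heading=165, draw]
LT 60: heading 165 -> 225
FD 8: (-59.82,20.222) -> (-65.477,14.565) [heading=225, draw]
Final: pos=(-65.477,14.565), heading=225, 9 segment(s) drawn

Segment lengths:
  seg 1: (7,-7) -> (-2.192,2.192), length = 13
  seg 2: (-2.192,2.192) -> (-5.728,5.728), length = 5
  seg 3: (-5.728,5.728) -> (-19.251,9.351), length = 14
  seg 4: (-19.251,9.351) -> (-25.046,10.904), length = 6
  seg 5: (-25.046,10.904) -> (-23.115,10.387), length = 2
  seg 6: (-23.115,10.387) -> (-28.91,11.94), length = 6
  seg 7: (-28.91,11.94) -> (-40.501,15.045), length = 12
  seg 8: (-40.501,15.045) -> (-59.82,20.222), length = 20
  seg 9: (-59.82,20.222) -> (-65.477,14.565), length = 8
Total = 86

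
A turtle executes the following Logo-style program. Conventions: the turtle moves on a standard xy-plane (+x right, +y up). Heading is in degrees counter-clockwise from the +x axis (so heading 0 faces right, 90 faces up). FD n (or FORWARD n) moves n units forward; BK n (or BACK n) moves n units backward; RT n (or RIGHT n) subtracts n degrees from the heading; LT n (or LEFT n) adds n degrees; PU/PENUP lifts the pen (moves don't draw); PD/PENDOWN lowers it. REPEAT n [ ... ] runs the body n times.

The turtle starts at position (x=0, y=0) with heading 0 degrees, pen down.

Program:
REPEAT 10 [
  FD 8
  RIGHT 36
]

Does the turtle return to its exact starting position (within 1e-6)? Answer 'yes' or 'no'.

Answer: yes

Derivation:
Executing turtle program step by step:
Start: pos=(0,0), heading=0, pen down
REPEAT 10 [
  -- iteration 1/10 --
  FD 8: (0,0) -> (8,0) [heading=0, draw]
  RT 36: heading 0 -> 324
  -- iteration 2/10 --
  FD 8: (8,0) -> (14.472,-4.702) [heading=324, draw]
  RT 36: heading 324 -> 288
  -- iteration 3/10 --
  FD 8: (14.472,-4.702) -> (16.944,-12.311) [heading=288, draw]
  RT 36: heading 288 -> 252
  -- iteration 4/10 --
  FD 8: (16.944,-12.311) -> (14.472,-19.919) [heading=252, draw]
  RT 36: heading 252 -> 216
  -- iteration 5/10 --
  FD 8: (14.472,-19.919) -> (8,-24.621) [heading=216, draw]
  RT 36: heading 216 -> 180
  -- iteration 6/10 --
  FD 8: (8,-24.621) -> (0,-24.621) [heading=180, draw]
  RT 36: heading 180 -> 144
  -- iteration 7/10 --
  FD 8: (0,-24.621) -> (-6.472,-19.919) [heading=144, draw]
  RT 36: heading 144 -> 108
  -- iteration 8/10 --
  FD 8: (-6.472,-19.919) -> (-8.944,-12.311) [heading=108, draw]
  RT 36: heading 108 -> 72
  -- iteration 9/10 --
  FD 8: (-8.944,-12.311) -> (-6.472,-4.702) [heading=72, draw]
  RT 36: heading 72 -> 36
  -- iteration 10/10 --
  FD 8: (-6.472,-4.702) -> (0,0) [heading=36, draw]
  RT 36: heading 36 -> 0
]
Final: pos=(0,0), heading=0, 10 segment(s) drawn

Start position: (0, 0)
Final position: (0, 0)
Distance = 0; < 1e-6 -> CLOSED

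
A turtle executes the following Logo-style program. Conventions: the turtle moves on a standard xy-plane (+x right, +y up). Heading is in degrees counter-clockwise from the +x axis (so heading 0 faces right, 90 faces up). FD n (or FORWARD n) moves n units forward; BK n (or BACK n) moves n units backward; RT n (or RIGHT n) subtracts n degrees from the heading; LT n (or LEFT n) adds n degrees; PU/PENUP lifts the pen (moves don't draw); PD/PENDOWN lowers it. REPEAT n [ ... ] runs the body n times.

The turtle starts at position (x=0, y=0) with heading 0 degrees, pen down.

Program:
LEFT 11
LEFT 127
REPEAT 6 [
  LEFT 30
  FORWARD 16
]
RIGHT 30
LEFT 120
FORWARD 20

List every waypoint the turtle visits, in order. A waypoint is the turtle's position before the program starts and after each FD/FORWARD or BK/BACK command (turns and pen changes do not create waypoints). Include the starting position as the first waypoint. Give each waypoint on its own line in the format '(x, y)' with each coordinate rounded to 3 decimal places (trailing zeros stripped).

Executing turtle program step by step:
Start: pos=(0,0), heading=0, pen down
LT 11: heading 0 -> 11
LT 127: heading 11 -> 138
REPEAT 6 [
  -- iteration 1/6 --
  LT 30: heading 138 -> 168
  FD 16: (0,0) -> (-15.65,3.327) [heading=168, draw]
  -- iteration 2/6 --
  LT 30: heading 168 -> 198
  FD 16: (-15.65,3.327) -> (-30.867,-1.618) [heading=198, draw]
  -- iteration 3/6 --
  LT 30: heading 198 -> 228
  FD 16: (-30.867,-1.618) -> (-41.573,-13.508) [heading=228, draw]
  -- iteration 4/6 --
  LT 30: heading 228 -> 258
  FD 16: (-41.573,-13.508) -> (-44.9,-29.158) [heading=258, draw]
  -- iteration 5/6 --
  LT 30: heading 258 -> 288
  FD 16: (-44.9,-29.158) -> (-39.956,-44.375) [heading=288, draw]
  -- iteration 6/6 --
  LT 30: heading 288 -> 318
  FD 16: (-39.956,-44.375) -> (-28.065,-55.081) [heading=318, draw]
]
RT 30: heading 318 -> 288
LT 120: heading 288 -> 48
FD 20: (-28.065,-55.081) -> (-14.683,-40.218) [heading=48, draw]
Final: pos=(-14.683,-40.218), heading=48, 7 segment(s) drawn
Waypoints (8 total):
(0, 0)
(-15.65, 3.327)
(-30.867, -1.618)
(-41.573, -13.508)
(-44.9, -29.158)
(-39.956, -44.375)
(-28.065, -55.081)
(-14.683, -40.218)

Answer: (0, 0)
(-15.65, 3.327)
(-30.867, -1.618)
(-41.573, -13.508)
(-44.9, -29.158)
(-39.956, -44.375)
(-28.065, -55.081)
(-14.683, -40.218)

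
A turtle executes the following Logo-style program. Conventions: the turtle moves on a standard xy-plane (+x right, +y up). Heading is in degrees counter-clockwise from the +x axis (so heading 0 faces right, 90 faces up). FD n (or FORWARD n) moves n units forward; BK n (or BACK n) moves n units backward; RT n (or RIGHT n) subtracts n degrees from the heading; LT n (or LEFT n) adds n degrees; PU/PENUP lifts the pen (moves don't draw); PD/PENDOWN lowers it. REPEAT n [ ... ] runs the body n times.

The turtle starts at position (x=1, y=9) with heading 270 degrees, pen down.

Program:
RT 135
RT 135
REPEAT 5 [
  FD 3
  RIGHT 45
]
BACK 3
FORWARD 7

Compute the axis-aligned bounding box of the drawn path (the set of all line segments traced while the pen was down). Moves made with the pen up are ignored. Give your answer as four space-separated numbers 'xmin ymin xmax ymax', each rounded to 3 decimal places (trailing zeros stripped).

Answer: -1.828 -0.364 6.121 9

Derivation:
Executing turtle program step by step:
Start: pos=(1,9), heading=270, pen down
RT 135: heading 270 -> 135
RT 135: heading 135 -> 0
REPEAT 5 [
  -- iteration 1/5 --
  FD 3: (1,9) -> (4,9) [heading=0, draw]
  RT 45: heading 0 -> 315
  -- iteration 2/5 --
  FD 3: (4,9) -> (6.121,6.879) [heading=315, draw]
  RT 45: heading 315 -> 270
  -- iteration 3/5 --
  FD 3: (6.121,6.879) -> (6.121,3.879) [heading=270, draw]
  RT 45: heading 270 -> 225
  -- iteration 4/5 --
  FD 3: (6.121,3.879) -> (4,1.757) [heading=225, draw]
  RT 45: heading 225 -> 180
  -- iteration 5/5 --
  FD 3: (4,1.757) -> (1,1.757) [heading=180, draw]
  RT 45: heading 180 -> 135
]
BK 3: (1,1.757) -> (3.121,-0.364) [heading=135, draw]
FD 7: (3.121,-0.364) -> (-1.828,4.586) [heading=135, draw]
Final: pos=(-1.828,4.586), heading=135, 7 segment(s) drawn

Segment endpoints: x in {-1.828, 1, 3.121, 4, 6.121}, y in {-0.364, 1.757, 1.757, 3.879, 4.586, 6.879, 9}
xmin=-1.828, ymin=-0.364, xmax=6.121, ymax=9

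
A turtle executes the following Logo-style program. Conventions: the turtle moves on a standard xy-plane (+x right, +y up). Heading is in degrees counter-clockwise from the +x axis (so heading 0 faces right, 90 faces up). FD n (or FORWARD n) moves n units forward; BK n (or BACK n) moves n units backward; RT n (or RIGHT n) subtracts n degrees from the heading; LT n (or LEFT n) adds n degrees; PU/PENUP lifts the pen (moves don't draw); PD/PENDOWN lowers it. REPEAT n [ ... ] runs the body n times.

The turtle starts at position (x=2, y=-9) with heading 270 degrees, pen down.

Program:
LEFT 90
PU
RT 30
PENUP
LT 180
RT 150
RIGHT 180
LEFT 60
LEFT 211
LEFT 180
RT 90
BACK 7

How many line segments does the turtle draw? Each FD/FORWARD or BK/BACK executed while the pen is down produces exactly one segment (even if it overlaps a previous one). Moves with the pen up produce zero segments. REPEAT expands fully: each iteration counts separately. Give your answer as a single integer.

Answer: 0

Derivation:
Executing turtle program step by step:
Start: pos=(2,-9), heading=270, pen down
LT 90: heading 270 -> 0
PU: pen up
RT 30: heading 0 -> 330
PU: pen up
LT 180: heading 330 -> 150
RT 150: heading 150 -> 0
RT 180: heading 0 -> 180
LT 60: heading 180 -> 240
LT 211: heading 240 -> 91
LT 180: heading 91 -> 271
RT 90: heading 271 -> 181
BK 7: (2,-9) -> (8.999,-8.878) [heading=181, move]
Final: pos=(8.999,-8.878), heading=181, 0 segment(s) drawn
Segments drawn: 0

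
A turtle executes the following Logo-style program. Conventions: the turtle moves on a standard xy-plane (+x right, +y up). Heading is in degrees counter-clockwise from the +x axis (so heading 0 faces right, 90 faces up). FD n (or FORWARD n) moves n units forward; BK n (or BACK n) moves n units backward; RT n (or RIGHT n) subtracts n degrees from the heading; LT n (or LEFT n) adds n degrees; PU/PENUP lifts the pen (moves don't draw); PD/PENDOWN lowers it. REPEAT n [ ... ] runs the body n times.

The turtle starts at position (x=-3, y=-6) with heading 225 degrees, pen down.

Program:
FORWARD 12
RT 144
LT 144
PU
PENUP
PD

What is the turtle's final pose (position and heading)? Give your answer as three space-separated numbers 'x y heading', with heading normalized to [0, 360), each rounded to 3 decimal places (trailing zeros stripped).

Answer: -11.485 -14.485 225

Derivation:
Executing turtle program step by step:
Start: pos=(-3,-6), heading=225, pen down
FD 12: (-3,-6) -> (-11.485,-14.485) [heading=225, draw]
RT 144: heading 225 -> 81
LT 144: heading 81 -> 225
PU: pen up
PU: pen up
PD: pen down
Final: pos=(-11.485,-14.485), heading=225, 1 segment(s) drawn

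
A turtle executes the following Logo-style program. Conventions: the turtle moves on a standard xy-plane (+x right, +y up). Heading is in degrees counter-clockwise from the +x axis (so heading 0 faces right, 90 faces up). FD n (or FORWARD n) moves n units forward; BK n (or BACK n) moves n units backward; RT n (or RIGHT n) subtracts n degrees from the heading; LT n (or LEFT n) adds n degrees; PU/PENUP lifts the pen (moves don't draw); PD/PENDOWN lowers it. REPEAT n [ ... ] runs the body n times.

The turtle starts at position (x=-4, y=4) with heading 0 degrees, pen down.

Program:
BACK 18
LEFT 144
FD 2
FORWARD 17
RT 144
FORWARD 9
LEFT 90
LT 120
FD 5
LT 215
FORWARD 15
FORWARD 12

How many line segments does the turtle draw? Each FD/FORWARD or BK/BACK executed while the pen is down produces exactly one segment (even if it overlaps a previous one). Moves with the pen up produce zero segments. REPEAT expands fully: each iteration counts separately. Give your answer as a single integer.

Answer: 7

Derivation:
Executing turtle program step by step:
Start: pos=(-4,4), heading=0, pen down
BK 18: (-4,4) -> (-22,4) [heading=0, draw]
LT 144: heading 0 -> 144
FD 2: (-22,4) -> (-23.618,5.176) [heading=144, draw]
FD 17: (-23.618,5.176) -> (-37.371,15.168) [heading=144, draw]
RT 144: heading 144 -> 0
FD 9: (-37.371,15.168) -> (-28.371,15.168) [heading=0, draw]
LT 90: heading 0 -> 90
LT 120: heading 90 -> 210
FD 5: (-28.371,15.168) -> (-32.701,12.668) [heading=210, draw]
LT 215: heading 210 -> 65
FD 15: (-32.701,12.668) -> (-26.362,26.263) [heading=65, draw]
FD 12: (-26.362,26.263) -> (-21.291,37.138) [heading=65, draw]
Final: pos=(-21.291,37.138), heading=65, 7 segment(s) drawn
Segments drawn: 7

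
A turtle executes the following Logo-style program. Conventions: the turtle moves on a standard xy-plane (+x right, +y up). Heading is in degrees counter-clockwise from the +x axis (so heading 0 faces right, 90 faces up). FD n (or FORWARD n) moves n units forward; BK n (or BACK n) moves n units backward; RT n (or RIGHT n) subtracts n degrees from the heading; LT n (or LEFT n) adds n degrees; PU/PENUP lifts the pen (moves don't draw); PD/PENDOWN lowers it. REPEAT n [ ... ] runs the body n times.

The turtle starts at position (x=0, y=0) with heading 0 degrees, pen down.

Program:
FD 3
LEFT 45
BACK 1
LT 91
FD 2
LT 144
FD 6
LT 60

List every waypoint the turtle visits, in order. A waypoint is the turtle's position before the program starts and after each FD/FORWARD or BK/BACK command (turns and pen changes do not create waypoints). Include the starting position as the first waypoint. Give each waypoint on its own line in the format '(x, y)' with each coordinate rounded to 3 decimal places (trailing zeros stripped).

Executing turtle program step by step:
Start: pos=(0,0), heading=0, pen down
FD 3: (0,0) -> (3,0) [heading=0, draw]
LT 45: heading 0 -> 45
BK 1: (3,0) -> (2.293,-0.707) [heading=45, draw]
LT 91: heading 45 -> 136
FD 2: (2.293,-0.707) -> (0.854,0.682) [heading=136, draw]
LT 144: heading 136 -> 280
FD 6: (0.854,0.682) -> (1.896,-5.227) [heading=280, draw]
LT 60: heading 280 -> 340
Final: pos=(1.896,-5.227), heading=340, 4 segment(s) drawn
Waypoints (5 total):
(0, 0)
(3, 0)
(2.293, -0.707)
(0.854, 0.682)
(1.896, -5.227)

Answer: (0, 0)
(3, 0)
(2.293, -0.707)
(0.854, 0.682)
(1.896, -5.227)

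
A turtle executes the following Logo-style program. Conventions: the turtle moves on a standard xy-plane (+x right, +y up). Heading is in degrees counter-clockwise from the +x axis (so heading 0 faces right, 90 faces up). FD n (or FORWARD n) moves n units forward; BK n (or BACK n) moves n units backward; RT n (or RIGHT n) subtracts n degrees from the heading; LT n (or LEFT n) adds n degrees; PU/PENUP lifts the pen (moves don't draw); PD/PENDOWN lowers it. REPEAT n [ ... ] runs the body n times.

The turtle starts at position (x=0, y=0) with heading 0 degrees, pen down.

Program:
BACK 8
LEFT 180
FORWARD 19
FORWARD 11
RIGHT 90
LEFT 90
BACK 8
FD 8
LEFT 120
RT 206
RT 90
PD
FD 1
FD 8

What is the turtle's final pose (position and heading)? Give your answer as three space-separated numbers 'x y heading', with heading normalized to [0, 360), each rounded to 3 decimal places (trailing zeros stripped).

Executing turtle program step by step:
Start: pos=(0,0), heading=0, pen down
BK 8: (0,0) -> (-8,0) [heading=0, draw]
LT 180: heading 0 -> 180
FD 19: (-8,0) -> (-27,0) [heading=180, draw]
FD 11: (-27,0) -> (-38,0) [heading=180, draw]
RT 90: heading 180 -> 90
LT 90: heading 90 -> 180
BK 8: (-38,0) -> (-30,0) [heading=180, draw]
FD 8: (-30,0) -> (-38,0) [heading=180, draw]
LT 120: heading 180 -> 300
RT 206: heading 300 -> 94
RT 90: heading 94 -> 4
PD: pen down
FD 1: (-38,0) -> (-37.002,0.07) [heading=4, draw]
FD 8: (-37.002,0.07) -> (-29.022,0.628) [heading=4, draw]
Final: pos=(-29.022,0.628), heading=4, 7 segment(s) drawn

Answer: -29.022 0.628 4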